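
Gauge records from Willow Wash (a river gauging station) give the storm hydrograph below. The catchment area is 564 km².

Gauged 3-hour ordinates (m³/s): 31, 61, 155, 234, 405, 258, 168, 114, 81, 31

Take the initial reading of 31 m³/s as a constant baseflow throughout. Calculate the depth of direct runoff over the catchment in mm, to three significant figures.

d ≈ 23.5 mm

Direct runoff: 0.0, 30.0, 124.0, 203.0, 374.0, 227.0, 137.0, 83.0, 50.0, 0.0 m³/s; ΣQ_DR = 1228 m³/s.
V = ΣQ_DR · Δt = 1228 × 10800 s = 1.326 × 10^7 m³.
Over A = 564 km², depth = V / A = 23.5 mm.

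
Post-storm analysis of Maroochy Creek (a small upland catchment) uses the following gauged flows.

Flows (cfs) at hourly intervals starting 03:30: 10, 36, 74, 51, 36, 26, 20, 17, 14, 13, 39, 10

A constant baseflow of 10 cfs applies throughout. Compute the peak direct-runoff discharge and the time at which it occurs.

Q_p = 64.0 cfs at t = 05:30

Subtracting baseflow gives direct-runoff ordinates: 0.0, 26.0, 64.0, 41.0, 26.0, 16.0, 10.0, 7.0, 4.0, 3.0, 29.0, 0.0 cfs.
The maximum is 64.0 cfs, occurring at the reading for t = 05:30.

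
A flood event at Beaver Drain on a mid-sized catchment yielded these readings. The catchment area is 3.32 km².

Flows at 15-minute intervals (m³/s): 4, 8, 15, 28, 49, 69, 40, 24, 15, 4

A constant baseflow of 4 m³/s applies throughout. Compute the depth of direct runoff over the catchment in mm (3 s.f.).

d ≈ 58.6 mm

Direct runoff: 0.0, 4.0, 11.0, 24.0, 45.0, 65.0, 36.0, 20.0, 11.0, 0.0 m³/s; ΣQ_DR = 216.0 m³/s.
V = ΣQ_DR · Δt = 216.0 × 900 s = 1.944 × 10^5 m³.
Over A = 3.32 km², depth = V / A = 58.6 mm.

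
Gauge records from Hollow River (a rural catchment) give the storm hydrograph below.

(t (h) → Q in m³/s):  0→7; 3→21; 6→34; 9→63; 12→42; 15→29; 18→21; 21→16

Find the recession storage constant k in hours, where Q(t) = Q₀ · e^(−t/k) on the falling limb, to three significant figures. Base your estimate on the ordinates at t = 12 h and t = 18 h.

k ≈ 8.66 h

On the falling limb, Q drops from 42 to 21 m³/s between t = 12 h and t = 18 h (Δt = 6 h).
k = −Δt / ln(Q₂/Q₁) = −6 / ln(21/42) = 8.66 h.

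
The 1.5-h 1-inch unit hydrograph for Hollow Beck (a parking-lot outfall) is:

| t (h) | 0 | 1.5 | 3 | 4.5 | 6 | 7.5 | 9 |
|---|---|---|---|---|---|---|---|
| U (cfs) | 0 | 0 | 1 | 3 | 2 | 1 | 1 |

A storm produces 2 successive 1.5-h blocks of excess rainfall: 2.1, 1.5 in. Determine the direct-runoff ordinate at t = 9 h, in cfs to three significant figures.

Q ≈ 3.60 cfs

By discrete convolution, Q_j = Σ (P_i / 1 in) · U_{j−i}.
At t = 9 h (j=6): Q = (2.1/1)·1 + (1.5/1)·1 = 3.60 cfs.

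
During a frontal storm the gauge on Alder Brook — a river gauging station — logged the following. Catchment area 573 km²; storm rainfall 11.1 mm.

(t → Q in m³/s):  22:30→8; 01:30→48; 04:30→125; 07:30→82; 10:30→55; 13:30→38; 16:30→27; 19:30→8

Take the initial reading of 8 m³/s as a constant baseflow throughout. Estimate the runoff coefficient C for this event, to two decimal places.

C ≈ 0.56

ΣQ_DR = 327.0 m³/s; V = ΣQ_DR·Δt = 3.532 × 10^6 m³.
Runoff depth d = V / A = 6.163 mm.
C = d / P = 6.163 / 11.1 = 0.56.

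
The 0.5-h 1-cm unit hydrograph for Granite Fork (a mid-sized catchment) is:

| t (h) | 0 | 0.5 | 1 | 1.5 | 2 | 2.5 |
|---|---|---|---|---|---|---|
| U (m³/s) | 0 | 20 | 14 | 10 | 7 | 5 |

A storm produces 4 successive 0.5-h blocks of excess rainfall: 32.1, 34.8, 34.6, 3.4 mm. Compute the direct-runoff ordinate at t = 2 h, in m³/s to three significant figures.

By discrete convolution, Q_j = Σ (P_i / 10 mm) · U_{j−i}.
At t = 2 h (j=4): Q = (32.1/10)·7 + (34.8/10)·10 + (34.6/10)·14 + (3.4/10)·20 = 113 m³/s.

Q ≈ 113 m³/s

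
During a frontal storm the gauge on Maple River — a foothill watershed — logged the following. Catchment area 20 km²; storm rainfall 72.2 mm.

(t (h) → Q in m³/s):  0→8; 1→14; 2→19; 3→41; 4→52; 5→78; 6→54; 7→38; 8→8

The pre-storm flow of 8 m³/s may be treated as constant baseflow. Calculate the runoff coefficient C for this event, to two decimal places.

ΣQ_DR = 240.0 m³/s; V = ΣQ_DR·Δt = 8.640 × 10^5 m³.
Runoff depth d = V / A = 43.20 mm.
C = d / P = 43.20 / 72.2 = 0.60.

C ≈ 0.60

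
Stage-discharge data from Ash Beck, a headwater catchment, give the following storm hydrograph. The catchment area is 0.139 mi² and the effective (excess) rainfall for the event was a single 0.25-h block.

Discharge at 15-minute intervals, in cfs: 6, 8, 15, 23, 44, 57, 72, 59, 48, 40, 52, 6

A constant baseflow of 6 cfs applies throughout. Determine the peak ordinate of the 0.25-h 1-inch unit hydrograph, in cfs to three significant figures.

Direct runoff: 0.0, 2.0, 9.0, 17.0, 38.0, 51.0, 66.0, 53.0, 42.0, 34.0, 46.0, 0.0 cfs; ΣQ_DR = 358.0 cfs, peak = 66.0 cfs.
Runoff depth d = ΣQ_DR·Δt / A = 358.0 × 900 / (0.139 mi²) = 0.9978 in.
The 1-inch UH is the DRH scaled by (1 in)/d, so U_p = 66.0 × 1/0.9978 = 66.1 cfs.

U_p ≈ 66.1 cfs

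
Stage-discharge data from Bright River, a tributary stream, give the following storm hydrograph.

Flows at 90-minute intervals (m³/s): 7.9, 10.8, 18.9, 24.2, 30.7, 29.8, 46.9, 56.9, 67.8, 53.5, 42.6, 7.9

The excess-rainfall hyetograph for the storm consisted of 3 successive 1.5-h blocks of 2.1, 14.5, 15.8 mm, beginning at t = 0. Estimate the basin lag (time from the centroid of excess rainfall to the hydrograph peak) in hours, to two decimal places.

t_L ≈ 9.12 h

Centroid of excess rainfall: t_c = Σ P_i·t̄_i / ΣP_i = 2.8843 h (block centres at 0.75, 2.25, 3.75 h).
Hydrograph peak occurs at t = 12 h, so basin lag t_L = 12 − 2.8843 = 9.12 h.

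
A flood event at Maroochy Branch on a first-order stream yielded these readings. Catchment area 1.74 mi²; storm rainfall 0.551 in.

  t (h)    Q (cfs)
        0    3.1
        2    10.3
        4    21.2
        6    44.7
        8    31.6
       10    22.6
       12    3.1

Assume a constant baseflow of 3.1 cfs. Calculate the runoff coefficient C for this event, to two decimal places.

C ≈ 0.37

ΣQ_DR = 114.9 cfs; V = ΣQ_DR·Δt = 8.273 × 10^5 ft³.
Runoff depth d = V / A = 0.2047 in.
C = d / P = 0.2047 / 0.551 = 0.37.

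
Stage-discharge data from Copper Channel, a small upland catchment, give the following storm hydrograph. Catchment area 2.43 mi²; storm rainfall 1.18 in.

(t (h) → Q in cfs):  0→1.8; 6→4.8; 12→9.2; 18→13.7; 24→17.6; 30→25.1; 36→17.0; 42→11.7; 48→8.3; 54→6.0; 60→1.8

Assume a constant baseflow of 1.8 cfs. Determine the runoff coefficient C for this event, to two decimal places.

ΣQ_DR = 97.20 cfs; V = ΣQ_DR·Δt = 2.100 × 10^6 ft³.
Runoff depth d = V / A = 0.3719 in.
C = d / P = 0.3719 / 1.18 = 0.32.

C ≈ 0.32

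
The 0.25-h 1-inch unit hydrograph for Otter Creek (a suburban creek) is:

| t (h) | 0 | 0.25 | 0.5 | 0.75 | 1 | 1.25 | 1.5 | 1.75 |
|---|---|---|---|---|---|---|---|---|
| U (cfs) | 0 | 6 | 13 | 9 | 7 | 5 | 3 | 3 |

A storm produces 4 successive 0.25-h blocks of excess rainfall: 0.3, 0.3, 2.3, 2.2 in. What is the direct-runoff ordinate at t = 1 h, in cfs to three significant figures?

By discrete convolution, Q_j = Σ (P_i / 1 in) · U_{j−i}.
At t = 1 h (j=4): Q = (0.3/1)·7 + (0.3/1)·9 + (2.3/1)·13 + (2.2/1)·6 = 47.9 cfs.

Q ≈ 47.9 cfs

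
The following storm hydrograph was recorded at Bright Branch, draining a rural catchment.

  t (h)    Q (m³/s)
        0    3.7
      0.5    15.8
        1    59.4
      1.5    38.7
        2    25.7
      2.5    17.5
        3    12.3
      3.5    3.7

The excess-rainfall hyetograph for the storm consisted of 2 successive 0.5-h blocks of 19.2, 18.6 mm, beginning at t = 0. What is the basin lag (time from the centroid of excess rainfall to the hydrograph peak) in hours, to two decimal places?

t_L ≈ 0.50 h

Centroid of excess rainfall: t_c = Σ P_i·t̄_i / ΣP_i = 0.4960 h (block centres at 0.25, 0.75 h).
Hydrograph peak occurs at t = 1 h, so basin lag t_L = 1 − 0.4960 = 0.50 h.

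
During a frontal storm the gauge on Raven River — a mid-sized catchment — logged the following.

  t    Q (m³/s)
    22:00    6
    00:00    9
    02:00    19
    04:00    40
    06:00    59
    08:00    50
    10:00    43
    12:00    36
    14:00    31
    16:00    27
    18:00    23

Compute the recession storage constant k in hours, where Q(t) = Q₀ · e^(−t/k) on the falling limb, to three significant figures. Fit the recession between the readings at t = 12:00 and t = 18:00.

On the falling limb, Q drops from 36 to 23 m³/s between t = 12:00 and t = 18:00 (Δt = 6 h).
k = −Δt / ln(Q₂/Q₁) = −6 / ln(23/36) = 13.4 h.

k ≈ 13.4 h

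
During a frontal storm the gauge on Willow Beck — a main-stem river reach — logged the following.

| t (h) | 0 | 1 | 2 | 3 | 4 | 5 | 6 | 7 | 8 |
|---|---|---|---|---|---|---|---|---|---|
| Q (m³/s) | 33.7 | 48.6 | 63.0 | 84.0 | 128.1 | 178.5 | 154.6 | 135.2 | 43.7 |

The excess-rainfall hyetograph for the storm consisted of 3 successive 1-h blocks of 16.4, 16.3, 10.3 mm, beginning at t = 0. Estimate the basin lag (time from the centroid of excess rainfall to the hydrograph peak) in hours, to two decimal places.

Centroid of excess rainfall: t_c = Σ P_i·t̄_i / ΣP_i = 1.3581 h (block centres at 0.5, 1.5, 2.5 h).
Hydrograph peak occurs at t = 5 h, so basin lag t_L = 5 − 1.3581 = 3.64 h.

t_L ≈ 3.64 h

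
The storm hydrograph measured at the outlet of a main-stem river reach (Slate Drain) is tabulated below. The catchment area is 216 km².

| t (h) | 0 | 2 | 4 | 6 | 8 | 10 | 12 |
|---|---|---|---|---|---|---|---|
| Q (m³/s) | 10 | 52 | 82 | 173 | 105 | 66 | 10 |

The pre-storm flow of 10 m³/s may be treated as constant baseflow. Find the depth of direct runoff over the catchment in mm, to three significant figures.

Direct runoff: 0.0, 42.0, 72.0, 163.0, 95.0, 56.0, 0.0 m³/s; ΣQ_DR = 428.0 m³/s.
V = ΣQ_DR · Δt = 428.0 × 7200 s = 3.082 × 10^6 m³.
Over A = 216 km², depth = V / A = 14.3 mm.

d ≈ 14.3 mm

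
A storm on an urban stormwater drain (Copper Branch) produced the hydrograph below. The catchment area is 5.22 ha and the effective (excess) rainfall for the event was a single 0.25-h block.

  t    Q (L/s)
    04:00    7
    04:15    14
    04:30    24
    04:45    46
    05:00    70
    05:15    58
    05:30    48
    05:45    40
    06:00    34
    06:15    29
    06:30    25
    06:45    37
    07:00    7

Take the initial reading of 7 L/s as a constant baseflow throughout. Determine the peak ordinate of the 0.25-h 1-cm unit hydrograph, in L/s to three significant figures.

U_p ≈ 105 L/s

Direct runoff: 0.0, 7.0, 17.0, 39.0, 63.0, 51.0, 41.0, 33.0, 27.0, 22.0, 18.0, 30.0, 0.0 L/s; ΣQ_DR = 348.0 L/s, peak = 63.0 L/s.
Runoff depth d = ΣQ_DR·Δt / A = 348.0 × 900 / (5.22 ha) = 6.000 mm.
The 1-cm UH is the DRH scaled by (10 mm)/d, so U_p = 63.0 × 10/6.000 = 105 L/s.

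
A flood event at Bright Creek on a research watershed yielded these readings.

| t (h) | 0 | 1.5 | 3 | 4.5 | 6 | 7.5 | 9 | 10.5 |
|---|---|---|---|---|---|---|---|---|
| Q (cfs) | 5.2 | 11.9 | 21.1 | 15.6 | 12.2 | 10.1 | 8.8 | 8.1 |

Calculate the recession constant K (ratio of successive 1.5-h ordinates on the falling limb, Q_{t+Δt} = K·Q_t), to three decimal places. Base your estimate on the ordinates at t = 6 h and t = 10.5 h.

Using the recession-limb readings at t = 6 h and t = 10.5 h: Q falls from 12.2 to 8.1 cfs over 3 intervals.
K = (Q₂/Q₁)^(1/3) = (8.1/12.2)^(1/3) = 0.872.

K ≈ 0.872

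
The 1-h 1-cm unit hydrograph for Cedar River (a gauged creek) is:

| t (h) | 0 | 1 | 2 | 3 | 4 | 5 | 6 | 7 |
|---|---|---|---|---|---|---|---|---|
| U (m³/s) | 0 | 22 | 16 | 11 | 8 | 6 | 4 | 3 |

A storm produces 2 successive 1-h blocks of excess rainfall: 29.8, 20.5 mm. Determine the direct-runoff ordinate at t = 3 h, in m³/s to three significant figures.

Q ≈ 65.6 m³/s

By discrete convolution, Q_j = Σ (P_i / 10 mm) · U_{j−i}.
At t = 3 h (j=3): Q = (29.8/10)·11 + (20.5/10)·16 = 65.6 m³/s.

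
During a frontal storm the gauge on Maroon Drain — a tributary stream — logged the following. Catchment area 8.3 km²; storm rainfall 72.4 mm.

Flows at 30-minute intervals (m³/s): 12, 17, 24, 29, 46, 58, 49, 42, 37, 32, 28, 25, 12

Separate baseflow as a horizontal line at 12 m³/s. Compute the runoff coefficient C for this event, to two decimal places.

ΣQ_DR = 255.0 m³/s; V = ΣQ_DR·Δt = 4.590 × 10^5 m³.
Runoff depth d = V / A = 55.30 mm.
C = d / P = 55.30 / 72.4 = 0.76.

C ≈ 0.76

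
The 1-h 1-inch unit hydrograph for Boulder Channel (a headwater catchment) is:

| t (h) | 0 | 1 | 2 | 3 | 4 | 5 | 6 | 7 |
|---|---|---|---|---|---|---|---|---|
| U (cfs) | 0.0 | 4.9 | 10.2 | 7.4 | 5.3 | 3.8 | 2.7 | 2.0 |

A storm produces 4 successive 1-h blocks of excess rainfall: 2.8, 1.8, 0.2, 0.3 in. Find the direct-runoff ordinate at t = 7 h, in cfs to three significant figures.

By discrete convolution, Q_j = Σ (P_i / 1 in) · U_{j−i}.
At t = 7 h (j=7): Q = (2.8/1)·2.0 + (1.8/1)·2.7 + (0.2/1)·3.8 + (0.3/1)·5.3 = 12.8 cfs.

Q ≈ 12.8 cfs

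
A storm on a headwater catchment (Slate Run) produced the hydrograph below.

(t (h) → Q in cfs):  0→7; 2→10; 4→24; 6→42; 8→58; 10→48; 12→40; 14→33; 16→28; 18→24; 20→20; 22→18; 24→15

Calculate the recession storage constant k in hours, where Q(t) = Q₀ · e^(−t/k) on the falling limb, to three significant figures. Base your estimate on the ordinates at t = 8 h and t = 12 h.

k ≈ 10.8 h

On the falling limb, Q drops from 58 to 40 cfs between t = 8 h and t = 12 h (Δt = 4 h).
k = −Δt / ln(Q₂/Q₁) = −4 / ln(40/58) = 10.8 h.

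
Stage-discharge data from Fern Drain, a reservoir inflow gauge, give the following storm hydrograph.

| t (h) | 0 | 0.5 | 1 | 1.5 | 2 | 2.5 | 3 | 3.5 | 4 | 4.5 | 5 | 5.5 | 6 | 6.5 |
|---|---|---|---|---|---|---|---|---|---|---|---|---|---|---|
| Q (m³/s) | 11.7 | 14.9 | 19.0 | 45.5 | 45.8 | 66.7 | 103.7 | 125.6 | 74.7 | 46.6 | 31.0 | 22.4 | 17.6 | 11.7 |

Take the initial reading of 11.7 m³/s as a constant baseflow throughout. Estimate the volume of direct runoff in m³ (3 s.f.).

Direct-runoff ordinates (Q − Q_b): 0.0, 3.2, 7.3, 33.8, 34.1, 55.0, 92.0, 113.9, 63.0, 34.9, 19.3, 10.7, 5.9, 0.0 m³/s.
ΣQ_DR = 473.1 m³/s.
With Δt = 0.5 h = 1800 s, V = ΣQ_DR · Δt = 473.1 × 1800 = 8.52 × 10^5 m³.

V ≈ 8.52 × 10^5 m³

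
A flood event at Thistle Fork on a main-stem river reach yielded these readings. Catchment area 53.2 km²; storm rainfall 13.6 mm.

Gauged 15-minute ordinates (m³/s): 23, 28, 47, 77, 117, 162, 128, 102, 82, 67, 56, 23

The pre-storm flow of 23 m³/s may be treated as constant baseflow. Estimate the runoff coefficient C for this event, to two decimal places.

ΣQ_DR = 636.0 m³/s; V = ΣQ_DR·Δt = 5.724 × 10^5 m³.
Runoff depth d = V / A = 10.76 mm.
C = d / P = 10.76 / 13.6 = 0.79.

C ≈ 0.79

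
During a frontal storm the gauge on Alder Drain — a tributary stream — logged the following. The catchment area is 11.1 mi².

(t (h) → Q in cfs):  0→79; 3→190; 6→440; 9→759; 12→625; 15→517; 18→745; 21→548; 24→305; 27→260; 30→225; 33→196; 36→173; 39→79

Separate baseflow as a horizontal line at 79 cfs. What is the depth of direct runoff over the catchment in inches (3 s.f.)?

d ≈ 1.69 in

Direct runoff: 0.0, 111.0, 361.0, 680.0, 546.0, 438.0, 666.0, 469.0, 226.0, 181.0, 146.0, 117.0, 94.0, 0.0 cfs; ΣQ_DR = 4035 cfs.
V = ΣQ_DR · Δt = 4035 × 10800 s = 4.358 × 10^7 ft³.
Over A = 11.1 mi², depth = V / A = 1.69 in.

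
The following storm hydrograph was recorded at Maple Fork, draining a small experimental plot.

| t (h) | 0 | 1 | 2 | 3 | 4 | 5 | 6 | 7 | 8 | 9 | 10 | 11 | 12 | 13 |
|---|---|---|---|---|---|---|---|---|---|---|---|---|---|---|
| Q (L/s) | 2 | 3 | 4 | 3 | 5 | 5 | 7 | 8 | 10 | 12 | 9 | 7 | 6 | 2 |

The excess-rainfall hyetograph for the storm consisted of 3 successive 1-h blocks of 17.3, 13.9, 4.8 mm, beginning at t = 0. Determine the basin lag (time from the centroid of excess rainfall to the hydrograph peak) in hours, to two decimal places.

t_L ≈ 7.85 h

Centroid of excess rainfall: t_c = Σ P_i·t̄_i / ΣP_i = 1.1528 h (block centres at 0.5, 1.5, 2.5 h).
Hydrograph peak occurs at t = 9 h, so basin lag t_L = 9 − 1.1528 = 7.85 h.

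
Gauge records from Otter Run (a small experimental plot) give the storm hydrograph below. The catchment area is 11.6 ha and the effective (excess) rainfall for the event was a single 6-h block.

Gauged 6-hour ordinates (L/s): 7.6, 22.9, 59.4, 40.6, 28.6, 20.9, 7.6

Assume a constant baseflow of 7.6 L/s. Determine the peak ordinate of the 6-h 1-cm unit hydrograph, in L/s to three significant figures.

Direct runoff: 0.0, 15.3, 51.8, 33.0, 21.0, 13.3, 0.0 L/s; ΣQ_DR = 134.4 L/s, peak = 51.8 L/s.
Runoff depth d = ΣQ_DR·Δt / A = 134.4 × 21600 / (11.6 ha) = 25.03 mm.
The 1-cm UH is the DRH scaled by (10 mm)/d, so U_p = 51.8 × 10/25.03 = 20.7 L/s.

U_p ≈ 20.7 L/s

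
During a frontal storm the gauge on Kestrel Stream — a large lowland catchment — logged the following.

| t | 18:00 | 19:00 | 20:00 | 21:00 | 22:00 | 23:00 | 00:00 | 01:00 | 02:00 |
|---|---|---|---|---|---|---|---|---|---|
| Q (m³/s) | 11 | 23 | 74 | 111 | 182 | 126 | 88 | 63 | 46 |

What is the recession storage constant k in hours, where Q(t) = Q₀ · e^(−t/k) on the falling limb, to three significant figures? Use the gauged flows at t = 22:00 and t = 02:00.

k ≈ 2.91 h

On the falling limb, Q drops from 182 to 46 m³/s between t = 22:00 and t = 02:00 (Δt = 4 h).
k = −Δt / ln(Q₂/Q₁) = −4 / ln(46/182) = 2.91 h.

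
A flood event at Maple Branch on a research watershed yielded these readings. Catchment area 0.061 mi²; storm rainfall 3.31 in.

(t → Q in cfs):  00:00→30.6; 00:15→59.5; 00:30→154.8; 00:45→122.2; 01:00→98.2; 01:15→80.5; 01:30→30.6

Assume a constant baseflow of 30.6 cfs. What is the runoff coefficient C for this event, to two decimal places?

ΣQ_DR = 362.2 cfs; V = ΣQ_DR·Δt = 3.260 × 10^5 ft³.
Runoff depth d = V / A = 2.300 in.
C = d / P = 2.300 / 3.31 = 0.69.

C ≈ 0.69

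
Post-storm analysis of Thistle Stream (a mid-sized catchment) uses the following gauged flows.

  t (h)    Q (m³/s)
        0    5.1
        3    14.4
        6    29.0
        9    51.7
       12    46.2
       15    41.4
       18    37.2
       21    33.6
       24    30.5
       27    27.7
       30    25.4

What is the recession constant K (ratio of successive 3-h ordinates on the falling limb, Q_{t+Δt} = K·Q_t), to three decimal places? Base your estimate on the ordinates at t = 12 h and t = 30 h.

Using the recession-limb readings at t = 12 h and t = 30 h: Q falls from 46.2 to 25.4 m³/s over 6 intervals.
K = (Q₂/Q₁)^(1/6) = (25.4/46.2)^(1/6) = 0.905.

K ≈ 0.905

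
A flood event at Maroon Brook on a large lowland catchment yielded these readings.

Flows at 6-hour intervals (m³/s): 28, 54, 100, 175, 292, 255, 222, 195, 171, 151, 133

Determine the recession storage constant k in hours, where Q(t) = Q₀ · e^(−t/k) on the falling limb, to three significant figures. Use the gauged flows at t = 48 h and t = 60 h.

On the falling limb, Q drops from 171 to 133 m³/s between t = 48 h and t = 60 h (Δt = 12 h).
k = −Δt / ln(Q₂/Q₁) = −12 / ln(133/171) = 47.7 h.

k ≈ 47.7 h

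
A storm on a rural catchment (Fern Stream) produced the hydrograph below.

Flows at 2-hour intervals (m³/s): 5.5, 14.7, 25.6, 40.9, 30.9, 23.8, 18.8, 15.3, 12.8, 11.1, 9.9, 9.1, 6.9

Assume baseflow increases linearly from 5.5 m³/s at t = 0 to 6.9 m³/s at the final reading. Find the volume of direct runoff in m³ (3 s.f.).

Direct-runoff ordinates (Q − Q_b): 0.00, 9.08, 19.87, 35.05, 24.93, 17.72, 12.60, 8.98, 6.37, 4.55, 3.23, 2.32, 0.00 m³/s.
ΣQ_DR = 144.7 m³/s.
With Δt = 2 h = 7200 s, V = ΣQ_DR · Δt = 144.7 × 7200 = 1.04 × 10^6 m³.

V ≈ 1.04 × 10^6 m³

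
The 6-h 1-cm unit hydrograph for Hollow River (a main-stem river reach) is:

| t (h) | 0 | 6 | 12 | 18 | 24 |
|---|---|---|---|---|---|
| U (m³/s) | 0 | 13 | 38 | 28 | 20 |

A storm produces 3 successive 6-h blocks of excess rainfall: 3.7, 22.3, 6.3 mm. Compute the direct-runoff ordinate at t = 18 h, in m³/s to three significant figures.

By discrete convolution, Q_j = Σ (P_i / 10 mm) · U_{j−i}.
At t = 18 h (j=3): Q = (3.7/10)·28 + (22.3/10)·38 + (6.3/10)·13 = 103 m³/s.

Q ≈ 103 m³/s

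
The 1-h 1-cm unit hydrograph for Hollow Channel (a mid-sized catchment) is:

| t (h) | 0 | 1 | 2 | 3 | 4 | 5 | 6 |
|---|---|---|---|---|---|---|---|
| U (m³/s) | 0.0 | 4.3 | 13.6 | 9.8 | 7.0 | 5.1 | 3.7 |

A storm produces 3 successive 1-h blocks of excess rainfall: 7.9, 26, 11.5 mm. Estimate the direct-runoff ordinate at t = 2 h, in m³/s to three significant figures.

By discrete convolution, Q_j = Σ (P_i / 10 mm) · U_{j−i}.
At t = 2 h (j=2): Q = (7.9/10)·13.6 + (26/10)·4.3 + (11.5/10)·0.0 = 21.9 m³/s.

Q ≈ 21.9 m³/s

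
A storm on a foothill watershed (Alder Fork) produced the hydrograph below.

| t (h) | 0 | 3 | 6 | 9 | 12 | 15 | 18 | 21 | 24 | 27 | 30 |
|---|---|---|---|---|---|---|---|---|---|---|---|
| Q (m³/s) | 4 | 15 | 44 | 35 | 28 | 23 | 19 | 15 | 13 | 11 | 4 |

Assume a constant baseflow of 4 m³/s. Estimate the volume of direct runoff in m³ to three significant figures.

Direct-runoff ordinates (Q − Q_b): 0.0, 11.0, 40.0, 31.0, 24.0, 19.0, 15.0, 11.0, 9.0, 7.0, 0.0 m³/s.
ΣQ_DR = 167.0 m³/s.
With Δt = 3 h = 10800 s, V = ΣQ_DR · Δt = 167.0 × 10800 = 1.80 × 10^6 m³.

V ≈ 1.80 × 10^6 m³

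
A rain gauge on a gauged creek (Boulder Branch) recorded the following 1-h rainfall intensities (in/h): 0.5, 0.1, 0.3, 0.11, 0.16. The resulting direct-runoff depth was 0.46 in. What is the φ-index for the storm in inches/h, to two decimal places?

Only the 2 blocks with intensity above φ contribute runoff: 0.5, 0.3 in/h.
Σ(I−φ)·Δt = d  ⇒  (0.5+0.3 − 2φ)·1 = 0.46
φ = (0.8000 − 0.46/1) / 2 = 0.17 in/h.

φ ≈ 0.17 in/h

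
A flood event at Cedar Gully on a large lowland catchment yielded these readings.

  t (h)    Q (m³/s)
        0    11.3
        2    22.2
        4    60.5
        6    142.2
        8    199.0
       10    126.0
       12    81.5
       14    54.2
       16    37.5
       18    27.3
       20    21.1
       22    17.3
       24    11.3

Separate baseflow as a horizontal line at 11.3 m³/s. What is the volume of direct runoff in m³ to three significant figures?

Direct-runoff ordinates (Q − Q_b): 0.0, 10.9, 49.2, 130.9, 187.7, 114.7, 70.2, 42.9, 26.2, 16.0, 9.8, 6.0, 0.0 m³/s.
ΣQ_DR = 664.5 m³/s.
With Δt = 2 h = 7200 s, V = ΣQ_DR · Δt = 664.5 × 7200 = 4.78 × 10^6 m³.

V ≈ 4.78 × 10^6 m³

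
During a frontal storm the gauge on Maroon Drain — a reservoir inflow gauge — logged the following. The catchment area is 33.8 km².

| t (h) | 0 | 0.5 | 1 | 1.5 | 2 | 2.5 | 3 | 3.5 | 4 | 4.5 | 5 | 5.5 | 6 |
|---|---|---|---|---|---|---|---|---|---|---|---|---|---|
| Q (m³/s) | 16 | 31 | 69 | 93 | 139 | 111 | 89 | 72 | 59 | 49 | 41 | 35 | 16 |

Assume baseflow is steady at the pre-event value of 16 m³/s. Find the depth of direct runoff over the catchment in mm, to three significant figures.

Direct runoff: 0.0, 15.0, 53.0, 77.0, 123.0, 95.0, 73.0, 56.0, 43.0, 33.0, 25.0, 19.0, 0.0 m³/s; ΣQ_DR = 612.0 m³/s.
V = ΣQ_DR · Δt = 612.0 × 1800 s = 1.102 × 10^6 m³.
Over A = 33.8 km², depth = V / A = 32.6 mm.

d ≈ 32.6 mm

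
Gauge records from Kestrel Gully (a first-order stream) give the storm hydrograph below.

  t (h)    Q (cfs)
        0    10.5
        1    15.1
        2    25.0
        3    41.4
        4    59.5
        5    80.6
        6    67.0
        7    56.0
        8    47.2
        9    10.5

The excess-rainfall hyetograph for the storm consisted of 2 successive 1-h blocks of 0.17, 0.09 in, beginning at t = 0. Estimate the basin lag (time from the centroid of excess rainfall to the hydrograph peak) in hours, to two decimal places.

t_L ≈ 4.15 h

Centroid of excess rainfall: t_c = Σ P_i·t̄_i / ΣP_i = 0.8462 h (block centres at 0.5, 1.5 h).
Hydrograph peak occurs at t = 5 h, so basin lag t_L = 5 − 0.8462 = 4.15 h.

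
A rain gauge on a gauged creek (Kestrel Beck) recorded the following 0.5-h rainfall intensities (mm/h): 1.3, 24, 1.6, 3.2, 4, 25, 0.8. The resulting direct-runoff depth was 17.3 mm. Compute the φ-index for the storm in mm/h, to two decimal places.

φ ≈ 7.20 mm/h

Only the 2 blocks with intensity above φ contribute runoff: 24, 25 mm/h.
Σ(I−φ)·Δt = d  ⇒  (24+25 − 2φ)·0.5 = 17.3
φ = (49.00 − 17.3/0.5) / 2 = 7.20 mm/h.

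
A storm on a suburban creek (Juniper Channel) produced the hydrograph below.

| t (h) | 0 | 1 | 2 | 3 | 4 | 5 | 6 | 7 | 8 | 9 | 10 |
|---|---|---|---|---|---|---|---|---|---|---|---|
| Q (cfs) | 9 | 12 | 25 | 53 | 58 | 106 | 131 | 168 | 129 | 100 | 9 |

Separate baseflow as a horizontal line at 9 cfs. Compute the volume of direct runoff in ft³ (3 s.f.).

V ≈ 2.52 × 10^6 ft³

Direct-runoff ordinates (Q − Q_b): 0.0, 3.0, 16.0, 44.0, 49.0, 97.0, 122.0, 159.0, 120.0, 91.0, 0.0 cfs.
ΣQ_DR = 701.0 cfs.
With Δt = 1 h = 3600 s, V = ΣQ_DR · Δt = 701.0 × 3600 = 2.52 × 10^6 ft³.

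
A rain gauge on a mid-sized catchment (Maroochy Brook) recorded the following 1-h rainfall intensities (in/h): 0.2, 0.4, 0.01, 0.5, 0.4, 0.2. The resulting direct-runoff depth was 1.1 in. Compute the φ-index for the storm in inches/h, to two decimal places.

Only the 5 blocks with intensity above φ contribute runoff: 0.2, 0.4, 0.5, 0.4, 0.2 in/h.
Σ(I−φ)·Δt = d  ⇒  (0.2+0.4+0.5+0.4+0.2 − 5φ)·1 = 1.1
φ = (1.700 − 1.1/1) / 5 = 0.12 in/h.

φ ≈ 0.12 in/h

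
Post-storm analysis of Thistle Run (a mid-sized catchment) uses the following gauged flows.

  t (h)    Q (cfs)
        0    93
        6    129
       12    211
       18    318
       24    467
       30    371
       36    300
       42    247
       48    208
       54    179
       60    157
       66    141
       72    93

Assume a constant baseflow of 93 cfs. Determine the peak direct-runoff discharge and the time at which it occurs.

Q_p = 374.0 cfs at t = 24 h

Subtracting baseflow gives direct-runoff ordinates: 0.0, 36.0, 118.0, 225.0, 374.0, 278.0, 207.0, 154.0, 115.0, 86.0, 64.0, 48.0, 0.0 cfs.
The maximum is 374.0 cfs, occurring at the reading for t = 24 h.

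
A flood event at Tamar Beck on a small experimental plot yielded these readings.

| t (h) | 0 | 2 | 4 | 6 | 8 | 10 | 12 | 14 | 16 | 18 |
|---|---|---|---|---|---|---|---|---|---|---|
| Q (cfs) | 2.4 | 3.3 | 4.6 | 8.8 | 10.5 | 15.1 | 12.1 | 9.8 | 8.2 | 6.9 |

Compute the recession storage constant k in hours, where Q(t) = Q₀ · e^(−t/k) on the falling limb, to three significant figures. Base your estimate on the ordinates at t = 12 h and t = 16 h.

On the falling limb, Q drops from 12.1 to 8.2 cfs between t = 12 h and t = 16 h (Δt = 4 h).
k = −Δt / ln(Q₂/Q₁) = −4 / ln(8.2/12.1) = 10.3 h.

k ≈ 10.3 h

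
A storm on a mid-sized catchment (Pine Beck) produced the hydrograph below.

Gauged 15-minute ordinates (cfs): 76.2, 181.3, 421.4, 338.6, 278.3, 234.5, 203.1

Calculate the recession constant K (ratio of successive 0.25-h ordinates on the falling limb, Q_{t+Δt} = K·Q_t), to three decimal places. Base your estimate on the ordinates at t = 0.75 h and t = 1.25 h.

Using the recession-limb readings at t = 0.75 h and t = 1.25 h: Q falls from 338.6 to 234.5 cfs over 2 intervals.
K = (Q₂/Q₁)^(1/2) = (234.5/338.6)^(1/2) = 0.832.

K ≈ 0.832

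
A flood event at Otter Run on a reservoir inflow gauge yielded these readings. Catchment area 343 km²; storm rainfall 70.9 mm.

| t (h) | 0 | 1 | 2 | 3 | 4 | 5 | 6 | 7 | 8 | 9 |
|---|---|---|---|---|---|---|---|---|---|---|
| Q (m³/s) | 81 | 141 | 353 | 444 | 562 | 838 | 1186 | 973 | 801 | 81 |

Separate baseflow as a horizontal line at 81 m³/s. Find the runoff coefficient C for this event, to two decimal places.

ΣQ_DR = 4650 m³/s; V = ΣQ_DR·Δt = 1.674 × 10^7 m³.
Runoff depth d = V / A = 48.80 mm.
C = d / P = 48.80 / 70.9 = 0.69.

C ≈ 0.69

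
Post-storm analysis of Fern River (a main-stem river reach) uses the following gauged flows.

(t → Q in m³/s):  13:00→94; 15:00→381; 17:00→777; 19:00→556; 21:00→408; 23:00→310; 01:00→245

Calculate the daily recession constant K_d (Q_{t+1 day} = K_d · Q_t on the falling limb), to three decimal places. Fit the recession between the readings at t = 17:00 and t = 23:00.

K_d ≈ 0.025

Between t = 17:00 and t = 23:00 the flow falls from 777 to 310 m³/s over 3×2 h = 6 h.
Per-interval ratio K = (310/777)^(1/3) = 0.7362; K_d = K^(24/2) = 0.025.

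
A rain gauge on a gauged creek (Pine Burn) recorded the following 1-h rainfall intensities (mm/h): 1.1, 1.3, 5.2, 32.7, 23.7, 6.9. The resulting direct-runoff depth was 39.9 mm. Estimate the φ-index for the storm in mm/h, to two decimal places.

φ ≈ 8.25 mm/h

Only the 2 blocks with intensity above φ contribute runoff: 32.7, 23.7 mm/h.
Σ(I−φ)·Δt = d  ⇒  (32.7+23.7 − 2φ)·1 = 39.9
φ = (56.40 − 39.9/1) / 2 = 8.25 mm/h.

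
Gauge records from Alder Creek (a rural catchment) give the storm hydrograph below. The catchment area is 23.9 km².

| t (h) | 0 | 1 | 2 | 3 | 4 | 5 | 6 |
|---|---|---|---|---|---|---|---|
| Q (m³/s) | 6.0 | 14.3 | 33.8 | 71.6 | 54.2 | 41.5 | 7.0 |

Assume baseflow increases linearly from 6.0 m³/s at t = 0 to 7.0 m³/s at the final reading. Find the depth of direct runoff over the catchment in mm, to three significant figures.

d ≈ 27.5 mm

Direct runoff: 0.00, 8.13, 27.47, 65.10, 47.53, 34.67, 0.00 m³/s; ΣQ_DR = 182.9 m³/s.
V = ΣQ_DR · Δt = 182.9 × 3600 s = 6.584 × 10^5 m³.
Over A = 23.9 km², depth = V / A = 27.5 mm.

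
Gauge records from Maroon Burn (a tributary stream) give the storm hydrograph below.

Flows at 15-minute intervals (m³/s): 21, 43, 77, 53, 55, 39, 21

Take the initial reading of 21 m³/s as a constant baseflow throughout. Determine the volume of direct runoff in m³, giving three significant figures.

V ≈ 1.46 × 10^5 m³

Direct-runoff ordinates (Q − Q_b): 0.0, 22.0, 56.0, 32.0, 34.0, 18.0, 0.0 m³/s.
ΣQ_DR = 162.0 m³/s.
With Δt = 0.25 h = 900 s, V = ΣQ_DR · Δt = 162.0 × 900 = 1.46 × 10^5 m³.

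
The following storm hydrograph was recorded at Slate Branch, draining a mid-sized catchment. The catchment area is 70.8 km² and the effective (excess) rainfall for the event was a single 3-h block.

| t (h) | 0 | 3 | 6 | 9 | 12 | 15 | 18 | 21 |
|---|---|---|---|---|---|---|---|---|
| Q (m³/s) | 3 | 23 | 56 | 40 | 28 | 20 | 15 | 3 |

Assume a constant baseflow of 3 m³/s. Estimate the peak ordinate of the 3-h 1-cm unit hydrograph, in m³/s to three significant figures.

U_p ≈ 21.2 m³/s

Direct runoff: 0.0, 20.0, 53.0, 37.0, 25.0, 17.0, 12.0, 0.0 m³/s; ΣQ_DR = 164.0 m³/s, peak = 53.0 m³/s.
Runoff depth d = ΣQ_DR·Δt / A = 164.0 × 10800 / (70.8 km²) = 25.02 mm.
The 1-cm UH is the DRH scaled by (10 mm)/d, so U_p = 53.0 × 10/25.02 = 21.2 m³/s.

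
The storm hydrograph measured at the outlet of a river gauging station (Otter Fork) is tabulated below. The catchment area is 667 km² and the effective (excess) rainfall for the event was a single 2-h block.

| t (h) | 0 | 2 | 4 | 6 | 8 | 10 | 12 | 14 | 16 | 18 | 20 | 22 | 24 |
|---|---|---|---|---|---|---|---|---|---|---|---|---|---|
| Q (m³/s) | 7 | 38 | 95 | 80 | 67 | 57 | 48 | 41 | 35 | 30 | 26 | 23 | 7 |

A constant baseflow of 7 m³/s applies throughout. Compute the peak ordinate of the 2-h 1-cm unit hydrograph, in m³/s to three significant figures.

Direct runoff: 0.0, 31.0, 88.0, 73.0, 60.0, 50.0, 41.0, 34.0, 28.0, 23.0, 19.0, 16.0, 0.0 m³/s; ΣQ_DR = 463.0 m³/s, peak = 88.0 m³/s.
Runoff depth d = ΣQ_DR·Δt / A = 463.0 × 7200 / (667 km²) = 4.998 mm.
The 1-cm UH is the DRH scaled by (10 mm)/d, so U_p = 88.0 × 10/4.998 = 176 m³/s.

U_p ≈ 176 m³/s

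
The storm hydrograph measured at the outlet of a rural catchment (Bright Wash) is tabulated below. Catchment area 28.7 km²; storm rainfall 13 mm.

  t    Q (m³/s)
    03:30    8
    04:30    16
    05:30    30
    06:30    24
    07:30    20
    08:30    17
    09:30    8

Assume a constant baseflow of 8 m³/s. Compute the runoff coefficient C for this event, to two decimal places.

ΣQ_DR = 67.00 m³/s; V = ΣQ_DR·Δt = 2.412 × 10^5 m³.
Runoff depth d = V / A = 8.404 mm.
C = d / P = 8.404 / 13 = 0.65.

C ≈ 0.65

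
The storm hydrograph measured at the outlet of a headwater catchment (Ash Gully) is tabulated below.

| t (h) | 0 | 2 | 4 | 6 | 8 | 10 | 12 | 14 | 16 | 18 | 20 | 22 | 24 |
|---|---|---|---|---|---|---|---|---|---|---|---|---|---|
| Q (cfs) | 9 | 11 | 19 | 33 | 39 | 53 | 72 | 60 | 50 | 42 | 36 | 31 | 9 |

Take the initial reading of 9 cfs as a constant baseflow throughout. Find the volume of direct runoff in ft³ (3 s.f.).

Direct-runoff ordinates (Q − Q_b): 0.0, 2.0, 10.0, 24.0, 30.0, 44.0, 63.0, 51.0, 41.0, 33.0, 27.0, 22.0, 0.0 cfs.
ΣQ_DR = 347.0 cfs.
With Δt = 2 h = 7200 s, V = ΣQ_DR · Δt = 347.0 × 7200 = 2.50 × 10^6 ft³.

V ≈ 2.50 × 10^6 ft³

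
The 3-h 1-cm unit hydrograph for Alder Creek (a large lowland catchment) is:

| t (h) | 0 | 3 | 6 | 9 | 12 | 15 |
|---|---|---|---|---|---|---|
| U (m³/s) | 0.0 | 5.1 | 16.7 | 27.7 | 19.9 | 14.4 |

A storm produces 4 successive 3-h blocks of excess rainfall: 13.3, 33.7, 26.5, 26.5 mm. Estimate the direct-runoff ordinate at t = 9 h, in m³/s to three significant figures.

Q ≈ 107 m³/s

By discrete convolution, Q_j = Σ (P_i / 10 mm) · U_{j−i}.
At t = 9 h (j=3): Q = (13.3/10)·27.7 + (33.7/10)·16.7 + (26.5/10)·5.1 + (26.5/10)·0.0 = 107 m³/s.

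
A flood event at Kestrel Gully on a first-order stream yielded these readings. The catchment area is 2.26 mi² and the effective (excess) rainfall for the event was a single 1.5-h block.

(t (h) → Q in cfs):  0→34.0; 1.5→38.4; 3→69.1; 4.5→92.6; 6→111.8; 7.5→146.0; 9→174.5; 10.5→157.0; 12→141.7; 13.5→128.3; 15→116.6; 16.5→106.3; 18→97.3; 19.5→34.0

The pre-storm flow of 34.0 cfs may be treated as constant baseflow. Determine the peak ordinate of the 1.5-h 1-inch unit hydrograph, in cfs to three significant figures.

U_p ≈ 141 cfs

Direct runoff: 0.0, 4.4, 35.1, 58.6, 77.8, 112.0, 140.5, 123.0, 107.7, 94.3, 82.6, 72.3, 63.3, 0.0 cfs; ΣQ_DR = 971.6 cfs, peak = 140.5 cfs.
Runoff depth d = ΣQ_DR·Δt / A = 971.6 × 5400 / (2.26 mi²) = 0.9993 in.
The 1-inch UH is the DRH scaled by (1 in)/d, so U_p = 140.5 × 1/0.9993 = 141 cfs.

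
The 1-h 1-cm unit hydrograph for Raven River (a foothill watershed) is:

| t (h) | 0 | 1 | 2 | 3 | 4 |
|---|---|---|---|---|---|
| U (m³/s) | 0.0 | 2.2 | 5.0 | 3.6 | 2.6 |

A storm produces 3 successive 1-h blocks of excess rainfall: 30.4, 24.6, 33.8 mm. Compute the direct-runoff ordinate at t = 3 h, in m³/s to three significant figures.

By discrete convolution, Q_j = Σ (P_i / 10 mm) · U_{j−i}.
At t = 3 h (j=3): Q = (30.4/10)·3.6 + (24.6/10)·5.0 + (33.8/10)·2.2 = 30.7 m³/s.

Q ≈ 30.7 m³/s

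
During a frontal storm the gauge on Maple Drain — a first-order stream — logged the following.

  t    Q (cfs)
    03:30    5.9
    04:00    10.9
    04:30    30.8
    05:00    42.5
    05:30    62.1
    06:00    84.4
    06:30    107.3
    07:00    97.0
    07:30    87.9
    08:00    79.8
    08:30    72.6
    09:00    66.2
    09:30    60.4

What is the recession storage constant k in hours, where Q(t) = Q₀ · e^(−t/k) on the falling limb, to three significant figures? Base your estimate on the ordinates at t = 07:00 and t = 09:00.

k ≈ 5.24 h

On the falling limb, Q drops from 97.0 to 66.2 cfs between t = 07:00 and t = 09:00 (Δt = 2 h).
k = −Δt / ln(Q₂/Q₁) = −2 / ln(66.2/97.0) = 5.24 h.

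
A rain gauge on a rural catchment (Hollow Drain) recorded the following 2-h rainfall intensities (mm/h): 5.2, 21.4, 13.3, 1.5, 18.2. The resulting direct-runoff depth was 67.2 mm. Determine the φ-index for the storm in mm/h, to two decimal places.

φ ≈ 6.43 mm/h

Only the 3 blocks with intensity above φ contribute runoff: 21.4, 13.3, 18.2 mm/h.
Σ(I−φ)·Δt = d  ⇒  (21.4+13.3+18.2 − 3φ)·2 = 67.2
φ = (52.90 − 67.2/2) / 3 = 6.43 mm/h.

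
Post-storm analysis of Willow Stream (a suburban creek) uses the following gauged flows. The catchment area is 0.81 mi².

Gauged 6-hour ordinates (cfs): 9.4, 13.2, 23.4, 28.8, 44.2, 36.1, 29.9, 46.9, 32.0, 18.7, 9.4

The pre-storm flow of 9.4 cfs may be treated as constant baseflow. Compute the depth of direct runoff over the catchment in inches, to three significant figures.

d ≈ 2.16 in

Direct runoff: 0.0, 3.8, 14.0, 19.4, 34.8, 26.7, 20.5, 37.5, 22.6, 9.3, 0.0 cfs; ΣQ_DR = 188.6 cfs.
V = ΣQ_DR · Δt = 188.6 × 21600 s = 4.074 × 10^6 ft³.
Over A = 0.81 mi², depth = V / A = 2.16 in.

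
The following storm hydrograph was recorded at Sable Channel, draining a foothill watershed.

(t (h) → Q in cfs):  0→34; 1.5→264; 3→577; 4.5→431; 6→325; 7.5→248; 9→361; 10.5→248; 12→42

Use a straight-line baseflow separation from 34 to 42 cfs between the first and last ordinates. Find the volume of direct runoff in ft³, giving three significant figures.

Direct-runoff ordinates (Q − Q_b): 0.00, 229.00, 541.00, 394.00, 287.00, 209.00, 321.00, 207.00, 0.00 cfs.
ΣQ_DR = 2188 cfs.
With Δt = 1.5 h = 5400 s, V = ΣQ_DR · Δt = 2188 × 5400 = 1.18 × 10^7 ft³.

V ≈ 1.18 × 10^7 ft³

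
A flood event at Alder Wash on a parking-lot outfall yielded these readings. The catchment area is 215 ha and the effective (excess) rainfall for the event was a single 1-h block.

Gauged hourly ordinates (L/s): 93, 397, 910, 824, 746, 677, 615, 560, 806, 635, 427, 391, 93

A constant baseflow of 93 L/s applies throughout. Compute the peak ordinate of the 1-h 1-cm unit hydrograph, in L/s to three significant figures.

U_p ≈ 818 L/s

Direct runoff: 0.0, 304.0, 817.0, 731.0, 653.0, 584.0, 522.0, 467.0, 713.0, 542.0, 334.0, 298.0, 0.0 L/s; ΣQ_DR = 5965 L/s, peak = 817.0 L/s.
Runoff depth d = ΣQ_DR·Δt / A = 5965 × 3600 / (215 ha) = 9.988 mm.
The 1-cm UH is the DRH scaled by (10 mm)/d, so U_p = 817.0 × 10/9.988 = 818 L/s.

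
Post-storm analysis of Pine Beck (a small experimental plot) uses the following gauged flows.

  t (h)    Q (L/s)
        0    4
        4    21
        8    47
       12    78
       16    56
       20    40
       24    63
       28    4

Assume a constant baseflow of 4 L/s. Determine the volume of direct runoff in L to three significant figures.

V ≈ 4.05 × 10^6 L

Direct-runoff ordinates (Q − Q_b): 0.0, 17.0, 43.0, 74.0, 52.0, 36.0, 59.0, 0.0 L/s.
ΣQ_DR = 281.0 L/s.
With Δt = 4 h = 14400 s, V = ΣQ_DR · Δt = 281.0 × 14400 = 4.05 × 10^6 L.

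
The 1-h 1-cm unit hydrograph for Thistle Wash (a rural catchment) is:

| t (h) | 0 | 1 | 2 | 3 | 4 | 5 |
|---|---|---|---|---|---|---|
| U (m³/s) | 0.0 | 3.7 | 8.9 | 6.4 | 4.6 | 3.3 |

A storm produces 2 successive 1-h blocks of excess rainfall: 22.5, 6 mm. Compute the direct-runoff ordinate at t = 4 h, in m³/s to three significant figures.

Q ≈ 14.2 m³/s

By discrete convolution, Q_j = Σ (P_i / 10 mm) · U_{j−i}.
At t = 4 h (j=4): Q = (22.5/10)·4.6 + (6/10)·6.4 = 14.2 m³/s.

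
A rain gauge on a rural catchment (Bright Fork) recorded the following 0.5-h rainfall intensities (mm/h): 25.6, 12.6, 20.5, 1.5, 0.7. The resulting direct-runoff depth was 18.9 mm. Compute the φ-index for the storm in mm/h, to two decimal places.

φ ≈ 6.97 mm/h

Only the 3 blocks with intensity above φ contribute runoff: 25.6, 12.6, 20.5 mm/h.
Σ(I−φ)·Δt = d  ⇒  (25.6+12.6+20.5 − 3φ)·0.5 = 18.9
φ = (58.70 − 18.9/0.5) / 3 = 6.97 mm/h.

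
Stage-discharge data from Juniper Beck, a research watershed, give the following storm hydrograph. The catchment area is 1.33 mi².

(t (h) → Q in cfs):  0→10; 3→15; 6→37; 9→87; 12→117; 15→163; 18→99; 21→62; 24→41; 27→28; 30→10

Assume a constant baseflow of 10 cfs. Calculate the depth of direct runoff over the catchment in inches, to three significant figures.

Direct runoff: 0.0, 5.0, 27.0, 77.0, 107.0, 153.0, 89.0, 52.0, 31.0, 18.0, 0.0 cfs; ΣQ_DR = 559.0 cfs.
V = ΣQ_DR · Δt = 559.0 × 10800 s = 6.037 × 10^6 ft³.
Over A = 1.33 mi², depth = V / A = 1.95 in.

d ≈ 1.95 in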